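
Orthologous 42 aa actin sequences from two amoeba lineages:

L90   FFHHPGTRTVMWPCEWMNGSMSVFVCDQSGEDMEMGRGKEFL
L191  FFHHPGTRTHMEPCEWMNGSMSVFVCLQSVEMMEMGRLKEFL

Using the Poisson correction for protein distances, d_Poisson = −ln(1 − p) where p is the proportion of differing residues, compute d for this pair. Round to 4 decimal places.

The sequences differ at positions 10 (V/H), 12 (W/E), 27 (D/L), 30 (G/V), 32 (D/M), 38 (G/L).
p = 6/42 = 0.142857.
d = −ln(1 − 0.142857) = −ln(0.857143) = 0.1542.

0.1542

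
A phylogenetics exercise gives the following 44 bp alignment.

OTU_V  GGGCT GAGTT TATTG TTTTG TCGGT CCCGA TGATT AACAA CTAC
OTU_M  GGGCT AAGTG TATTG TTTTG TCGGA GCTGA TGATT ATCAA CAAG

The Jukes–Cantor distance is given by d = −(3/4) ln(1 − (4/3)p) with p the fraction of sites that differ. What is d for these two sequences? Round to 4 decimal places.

0.2082

Differing sites — 6:G/A; 10:T/G; 25:T/A; 26:C/G; 28:C/T; 37:A/T; 42:T/A; 44:C/G.
p = 8/44 = 0.181818.
d = −0.75 · ln(1 − (4/3)·0.181818) = −0.75 · ln(0.757576) = −0.75 · (-0.277631) = 0.2082.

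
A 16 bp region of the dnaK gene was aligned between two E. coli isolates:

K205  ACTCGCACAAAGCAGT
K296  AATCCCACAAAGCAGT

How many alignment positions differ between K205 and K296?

The sequences differ at positions 2 (C/A), 5 (G/C).
That gives 2 mismatches out of 16 aligned sites, so the Hamming distance is 2.

2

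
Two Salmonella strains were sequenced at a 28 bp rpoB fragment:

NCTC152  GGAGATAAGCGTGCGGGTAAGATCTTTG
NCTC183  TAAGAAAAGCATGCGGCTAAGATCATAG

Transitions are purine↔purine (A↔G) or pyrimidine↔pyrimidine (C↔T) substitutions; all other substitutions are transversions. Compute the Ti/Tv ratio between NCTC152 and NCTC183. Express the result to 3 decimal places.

Mismatches occur at site 1 (G↔T, transversion), site 2 (G↔A, transition), site 6 (T↔A, transversion), site 11 (G↔A, transition), site 17 (G↔C, transversion), site 25 (T↔A, transversion), site 27 (T↔A, transversion).
Of the 7 differences, 2 transitions and 5 transversions, so Ti/Tv = 2/5 = 0.400.

0.400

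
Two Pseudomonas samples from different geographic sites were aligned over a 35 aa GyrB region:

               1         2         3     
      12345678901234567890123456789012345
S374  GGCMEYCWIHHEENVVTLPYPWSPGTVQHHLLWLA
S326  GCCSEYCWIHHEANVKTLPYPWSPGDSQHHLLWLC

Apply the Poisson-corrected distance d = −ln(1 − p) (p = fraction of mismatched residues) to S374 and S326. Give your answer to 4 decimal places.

The sequences differ at positions 2 (G/C), 4 (M/S), 13 (E/A), 16 (V/K), 26 (T/D), 27 (V/S), 35 (A/C).
p = 7/35 = 0.200000.
d = −ln(1 − 0.200000) = −ln(0.800000) = 0.2231.

0.2231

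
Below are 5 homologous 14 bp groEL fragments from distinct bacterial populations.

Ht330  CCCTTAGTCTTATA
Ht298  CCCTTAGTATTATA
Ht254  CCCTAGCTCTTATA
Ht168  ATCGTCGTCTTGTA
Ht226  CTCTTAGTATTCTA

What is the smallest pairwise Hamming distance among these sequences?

1

Pairwise Hamming distances:
  Ht330 vs Ht298: 1
  Ht330 vs Ht254: 3
  Ht330 vs Ht168: 5
  Ht330 vs Ht226: 3
  Ht298 vs Ht254: 4
  Ht298 vs Ht168: 6
  Ht298 vs Ht226: 2
  Ht254 vs Ht168: 7
  Ht254 vs Ht226: 6
  Ht168 vs Ht226: 5
The smallest is 1, between Ht330 and Ht298.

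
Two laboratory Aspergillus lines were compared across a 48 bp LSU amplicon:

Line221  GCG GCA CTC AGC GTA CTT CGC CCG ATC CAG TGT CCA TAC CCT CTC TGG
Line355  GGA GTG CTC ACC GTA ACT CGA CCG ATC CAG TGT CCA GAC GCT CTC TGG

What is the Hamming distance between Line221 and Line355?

Differing sites — 2:C/G; 3:G/A; 5:C/T; 6:A/G; 11:G/C; 16:C/A; 17:T/C; 21:C/A; 37:T/G; 40:C/G.
That gives 10 mismatches out of 48 aligned sites, so the Hamming distance is 10.

10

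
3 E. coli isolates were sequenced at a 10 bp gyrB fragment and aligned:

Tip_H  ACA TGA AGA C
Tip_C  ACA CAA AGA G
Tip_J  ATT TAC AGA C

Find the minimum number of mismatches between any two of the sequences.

Pairwise Hamming distances:
  Tip_H vs Tip_C: 3
  Tip_H vs Tip_J: 4
  Tip_C vs Tip_J: 5
The smallest is 3, between Tip_H and Tip_C.

3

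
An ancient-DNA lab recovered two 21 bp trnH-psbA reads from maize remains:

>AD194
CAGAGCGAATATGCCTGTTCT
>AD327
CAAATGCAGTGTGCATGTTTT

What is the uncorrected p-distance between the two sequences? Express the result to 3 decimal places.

0.381

Differing sites — 3:G/A; 5:G/T; 6:C/G; 7:G/C; 9:A/G; 11:A/G; 15:C/A; 20:C/T.
There are 8 differences over 21 sites, so p = 8/21 = 0.381.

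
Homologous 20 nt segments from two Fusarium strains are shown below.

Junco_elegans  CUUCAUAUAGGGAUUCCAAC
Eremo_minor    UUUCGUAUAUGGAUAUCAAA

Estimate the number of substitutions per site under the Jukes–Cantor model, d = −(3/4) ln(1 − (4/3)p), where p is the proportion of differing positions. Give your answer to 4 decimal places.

The sequences differ at positions 1 (C/U), 5 (A/G), 10 (G/U), 15 (U/A), 16 (C/U), 20 (C/A).
p = 6/20 = 0.300000.
d = −0.75 · ln(1 − (4/3)·0.300000) = −0.75 · ln(0.600000) = −0.75 · (-0.510826) = 0.3831.

0.3831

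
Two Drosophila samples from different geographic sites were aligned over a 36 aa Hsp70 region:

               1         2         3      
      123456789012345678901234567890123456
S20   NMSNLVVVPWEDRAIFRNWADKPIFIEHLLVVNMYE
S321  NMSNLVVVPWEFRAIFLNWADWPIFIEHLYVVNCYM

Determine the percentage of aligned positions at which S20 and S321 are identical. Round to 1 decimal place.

83.3%

Mismatches occur at site 12 (D↔F), site 17 (R↔L), site 22 (K↔W), site 30 (L↔Y), site 34 (M↔C), site 36 (E↔M).
30 of the 36 sites match, so the percent identity is 30/36 × 100 = 83.3%.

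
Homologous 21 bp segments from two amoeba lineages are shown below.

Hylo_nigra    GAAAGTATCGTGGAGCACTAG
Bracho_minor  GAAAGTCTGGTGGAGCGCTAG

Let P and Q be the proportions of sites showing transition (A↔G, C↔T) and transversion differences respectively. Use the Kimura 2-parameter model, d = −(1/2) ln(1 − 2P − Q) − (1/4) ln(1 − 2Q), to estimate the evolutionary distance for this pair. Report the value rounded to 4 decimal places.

Differing sites — 7:A/C (Tv); 9:C/G (Tv); 17:A/G (Ti).
Of the 3 differences, 1 transition and 2 transversions over 21 sites: P = 1/21 = 0.047619, Q = 2/21 = 0.095238.
d = −0.5·ln(0.809524) − 0.25·ln(0.809524) = −0.5·(-0.211309) − 0.25·(-0.211309) = 0.1585.

0.1585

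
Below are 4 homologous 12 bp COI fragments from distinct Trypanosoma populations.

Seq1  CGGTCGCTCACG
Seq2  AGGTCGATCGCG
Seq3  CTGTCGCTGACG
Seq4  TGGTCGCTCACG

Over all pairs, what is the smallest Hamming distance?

Pairwise Hamming distances:
  Seq1 vs Seq2: 3
  Seq1 vs Seq3: 2
  Seq1 vs Seq4: 1
  Seq2 vs Seq3: 5
  Seq2 vs Seq4: 3
  Seq3 vs Seq4: 3
The smallest is 1, between Seq1 and Seq4.

1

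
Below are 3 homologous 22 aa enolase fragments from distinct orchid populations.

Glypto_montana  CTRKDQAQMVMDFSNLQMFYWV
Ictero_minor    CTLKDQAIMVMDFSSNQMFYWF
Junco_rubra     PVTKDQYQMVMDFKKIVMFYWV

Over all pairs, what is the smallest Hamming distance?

5

Pairwise Hamming distances:
  Glypto_montana vs Ictero_minor: 5
  Glypto_montana vs Junco_rubra: 8
  Ictero_minor vs Junco_rubra: 10
The smallest is 5, between Glypto_montana and Ictero_minor.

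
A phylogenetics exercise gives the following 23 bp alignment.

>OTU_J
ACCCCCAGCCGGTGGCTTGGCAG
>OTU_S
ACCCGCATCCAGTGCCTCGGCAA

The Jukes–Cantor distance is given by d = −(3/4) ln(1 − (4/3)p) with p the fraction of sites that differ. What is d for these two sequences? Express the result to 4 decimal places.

Differing sites — 5:C/G; 8:G/T; 11:G/A; 15:G/C; 18:T/C; 23:G/A.
p = 6/23 = 0.260870.
d = −0.75 · ln(1 − (4/3)·0.260870) = −0.75 · ln(0.652173) = −0.75 · (-0.427445) = 0.3206.

0.3206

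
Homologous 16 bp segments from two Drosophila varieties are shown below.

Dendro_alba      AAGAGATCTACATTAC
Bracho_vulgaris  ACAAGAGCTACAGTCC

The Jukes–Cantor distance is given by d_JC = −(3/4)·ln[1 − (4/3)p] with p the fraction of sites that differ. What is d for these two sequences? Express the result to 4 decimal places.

0.4042

Mismatches occur at site 2 (A→C), site 3 (G→A), site 7 (T→G), site 13 (T→G), site 15 (A→C).
p = 5/16 = 0.312500.
d = −0.75 · ln(1 − (4/3)·0.312500) = −0.75 · ln(0.583333) = −0.75 · (-0.538997) = 0.4042.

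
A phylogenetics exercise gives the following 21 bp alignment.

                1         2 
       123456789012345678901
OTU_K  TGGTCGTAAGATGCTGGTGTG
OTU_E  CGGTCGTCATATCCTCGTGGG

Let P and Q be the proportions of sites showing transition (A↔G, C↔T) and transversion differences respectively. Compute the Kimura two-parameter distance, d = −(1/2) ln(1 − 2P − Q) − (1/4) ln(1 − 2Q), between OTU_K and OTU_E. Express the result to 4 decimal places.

Differing sites — 1:T/C (Ti); 8:A/C (Tv); 10:G/T (Tv); 13:G/C (Tv); 16:G/C (Tv); 20:T/G (Tv).
Of the 6 differences, 1 transition and 5 transversions over 21 sites: P = 1/21 = 0.047619, Q = 5/21 = 0.238095.
d = −0.5·ln(0.666667) − 0.25·ln(0.523810) = −0.5·(-0.405465) − 0.25·(-0.646626) = 0.3644.

0.3644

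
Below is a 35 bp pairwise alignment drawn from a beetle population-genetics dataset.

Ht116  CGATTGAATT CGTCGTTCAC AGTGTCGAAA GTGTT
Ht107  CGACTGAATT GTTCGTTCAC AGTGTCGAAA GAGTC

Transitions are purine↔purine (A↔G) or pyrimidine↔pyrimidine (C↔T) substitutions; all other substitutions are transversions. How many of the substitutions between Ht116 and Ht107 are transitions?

2

Mismatches occur at site 4 (T↔C, transition), site 11 (C↔G, transversion), site 12 (G↔T, transversion), site 32 (T↔A, transversion), site 35 (T↔C, transition).
Of the 5 differences, 2 transitions and 3 transversions, so the answer is 2.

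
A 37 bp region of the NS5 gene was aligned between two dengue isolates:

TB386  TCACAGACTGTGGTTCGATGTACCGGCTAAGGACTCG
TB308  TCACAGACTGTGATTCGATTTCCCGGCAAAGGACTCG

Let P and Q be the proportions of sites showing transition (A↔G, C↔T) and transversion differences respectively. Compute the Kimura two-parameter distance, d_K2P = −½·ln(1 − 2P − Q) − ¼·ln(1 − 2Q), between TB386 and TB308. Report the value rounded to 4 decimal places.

0.1168

Mismatches occur at site 13 (G↔A, transition), site 20 (G↔T, transversion), site 22 (A↔C, transversion), site 28 (T↔A, transversion).
Of the 4 differences, 1 transition and 3 transversions over 37 sites: P = 1/37 = 0.027027, Q = 3/37 = 0.081081.
d = −0.5·ln(0.864865) − 0.25·ln(0.837838) = −0.5·(-0.145182) − 0.25·(-0.176931) = 0.1168.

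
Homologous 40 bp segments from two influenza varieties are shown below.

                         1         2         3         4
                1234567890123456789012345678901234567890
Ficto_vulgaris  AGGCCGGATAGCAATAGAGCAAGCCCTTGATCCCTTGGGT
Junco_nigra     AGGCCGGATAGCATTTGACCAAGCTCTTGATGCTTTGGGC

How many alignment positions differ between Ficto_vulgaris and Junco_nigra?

The sequences differ at positions 14 (A/T), 16 (A/T), 19 (G/C), 25 (C/T), 32 (C/G), 34 (C/T), 40 (T/C).
That gives 7 mismatches out of 40 aligned sites, so the Hamming distance is 7.

7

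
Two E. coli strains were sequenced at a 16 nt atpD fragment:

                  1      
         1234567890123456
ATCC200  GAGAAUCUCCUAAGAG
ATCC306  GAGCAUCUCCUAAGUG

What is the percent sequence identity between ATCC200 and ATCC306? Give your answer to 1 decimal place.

Differing sites — 4:A/C; 15:A/U.
14 of the 16 sites match, so the percent identity is 14/16 × 100 = 87.5%.

87.5%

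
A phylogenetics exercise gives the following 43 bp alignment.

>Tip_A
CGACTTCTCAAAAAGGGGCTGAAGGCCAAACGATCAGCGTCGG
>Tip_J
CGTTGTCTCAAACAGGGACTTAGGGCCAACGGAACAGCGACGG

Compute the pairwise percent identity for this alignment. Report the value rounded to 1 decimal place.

74.4%

Differing sites — 3:A/T; 4:C/T; 5:T/G; 13:A/C; 18:G/A; 21:G/T; 23:A/G; 30:A/C; 31:C/G; 34:T/A; 40:T/A.
32 of the 43 sites match, so the percent identity is 32/43 × 100 = 74.4%.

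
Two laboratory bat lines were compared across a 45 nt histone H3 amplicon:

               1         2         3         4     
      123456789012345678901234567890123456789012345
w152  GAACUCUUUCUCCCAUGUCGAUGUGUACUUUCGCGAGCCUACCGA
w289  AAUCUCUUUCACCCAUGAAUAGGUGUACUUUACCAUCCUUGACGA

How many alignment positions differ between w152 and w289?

Differing sites — 1:G/A; 3:A/U; 11:U/A; 18:U/A; 19:C/A; 20:G/U; 22:U/G; 32:C/A; 33:G/C; 35:G/A; 36:A/U; 37:G/C; 39:C/U; 41:A/G; 42:C/A.
That gives 15 mismatches out of 45 aligned sites, so the Hamming distance is 15.

15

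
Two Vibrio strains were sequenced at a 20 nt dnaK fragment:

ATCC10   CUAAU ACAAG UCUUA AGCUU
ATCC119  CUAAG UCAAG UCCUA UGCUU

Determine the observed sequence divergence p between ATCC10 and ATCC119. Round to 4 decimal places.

Differing sites — 5:U/G; 6:A/U; 13:U/C; 16:A/U.
There are 4 differences over 20 sites, so p = 4/20 = 0.2000.

0.2000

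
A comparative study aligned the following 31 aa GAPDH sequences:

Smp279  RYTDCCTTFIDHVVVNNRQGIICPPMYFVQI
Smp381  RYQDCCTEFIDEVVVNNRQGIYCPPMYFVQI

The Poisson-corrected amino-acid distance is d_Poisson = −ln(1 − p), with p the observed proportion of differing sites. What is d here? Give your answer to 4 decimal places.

0.1382

Differing sites — 3:T/Q; 8:T/E; 12:H/E; 22:I/Y.
p = 4/31 = 0.129032.
d = −ln(1 − 0.129032) = −ln(0.870968) = 0.1382.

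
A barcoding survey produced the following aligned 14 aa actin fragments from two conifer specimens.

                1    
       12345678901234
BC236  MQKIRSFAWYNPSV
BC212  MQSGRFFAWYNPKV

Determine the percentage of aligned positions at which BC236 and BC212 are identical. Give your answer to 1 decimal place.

71.4%

Mismatches occur at site 3 (K→S), site 4 (I→G), site 6 (S→F), site 13 (S→K).
10 of the 14 sites match, so the percent identity is 10/14 × 100 = 71.4%.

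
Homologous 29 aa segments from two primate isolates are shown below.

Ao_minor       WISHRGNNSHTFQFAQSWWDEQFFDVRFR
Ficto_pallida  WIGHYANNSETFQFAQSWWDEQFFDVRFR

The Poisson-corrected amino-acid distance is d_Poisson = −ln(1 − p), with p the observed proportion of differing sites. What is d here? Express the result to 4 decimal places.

Differing sites — 3:S/G; 5:R/Y; 6:G/A; 10:H/E.
p = 4/29 = 0.137931.
d = −ln(1 − 0.137931) = −ln(0.862069) = 0.1484.

0.1484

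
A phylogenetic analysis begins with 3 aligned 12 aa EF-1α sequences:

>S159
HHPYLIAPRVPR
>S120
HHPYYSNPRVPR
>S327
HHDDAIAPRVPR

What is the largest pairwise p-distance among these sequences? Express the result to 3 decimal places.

Pairwise Hamming distances:
  S159 vs S120: 3
  S159 vs S327: 3
  S120 vs S327: 5
The largest is 5 mismatches, between S120 and S327; p = 5/12 = 0.417.

0.417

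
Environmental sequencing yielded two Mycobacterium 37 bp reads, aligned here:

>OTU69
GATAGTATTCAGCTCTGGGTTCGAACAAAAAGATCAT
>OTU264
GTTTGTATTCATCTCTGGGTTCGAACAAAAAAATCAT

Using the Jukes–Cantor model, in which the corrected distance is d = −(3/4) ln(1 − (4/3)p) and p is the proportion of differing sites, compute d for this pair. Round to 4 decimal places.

0.1167

Differing sites — 2:A/T; 4:A/T; 12:G/T; 32:G/A.
p = 4/37 = 0.108108.
d = −0.75 · ln(1 − (4/3)·0.108108) = −0.75 · ln(0.855856) = −0.75 · (-0.155653) = 0.1167.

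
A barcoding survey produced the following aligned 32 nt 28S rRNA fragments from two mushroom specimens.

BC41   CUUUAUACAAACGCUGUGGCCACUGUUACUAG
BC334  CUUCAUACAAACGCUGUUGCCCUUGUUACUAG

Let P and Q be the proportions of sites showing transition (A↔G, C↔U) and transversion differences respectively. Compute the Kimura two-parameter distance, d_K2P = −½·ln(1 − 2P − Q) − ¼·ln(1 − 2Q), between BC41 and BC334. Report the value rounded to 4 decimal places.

The sequences differ at positions 4 (U/C, transition), 18 (G/U, transversion), 22 (A/C, transversion), 23 (C/U, transition).
Of the 4 differences, 2 transitions and 2 transversions over 32 sites: P = 2/32 = 0.062500, Q = 2/32 = 0.062500.
d = −0.5·ln(0.812500) − 0.25·ln(0.875000) = −0.5·(-0.207639) − 0.25·(-0.133531) = 0.1372.

0.1372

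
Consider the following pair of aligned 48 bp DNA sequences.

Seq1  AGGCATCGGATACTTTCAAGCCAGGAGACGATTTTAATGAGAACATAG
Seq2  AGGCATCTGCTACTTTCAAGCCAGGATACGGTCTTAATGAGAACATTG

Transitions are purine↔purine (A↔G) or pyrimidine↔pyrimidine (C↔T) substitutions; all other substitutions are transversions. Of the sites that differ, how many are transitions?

2

Differing sites — 8:G/T (Tv); 10:A/C (Tv); 27:G/T (Tv); 31:A/G (Ti); 33:T/C (Ti); 47:A/T (Tv).
Of the 6 differences, 2 transitions and 4 transversions, so the answer is 2.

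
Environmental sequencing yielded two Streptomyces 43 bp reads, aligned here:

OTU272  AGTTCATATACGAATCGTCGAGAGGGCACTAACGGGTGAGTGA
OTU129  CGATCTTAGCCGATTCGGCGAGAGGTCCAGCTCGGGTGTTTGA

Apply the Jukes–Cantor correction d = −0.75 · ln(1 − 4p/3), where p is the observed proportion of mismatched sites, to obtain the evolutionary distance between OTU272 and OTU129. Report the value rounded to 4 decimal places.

0.4693

Differing sites — 1:A/C; 3:T/A; 6:A/T; 9:T/G; 10:A/C; 14:A/T; 18:T/G; 26:G/T; 28:A/C; 29:C/A; 30:T/G; 31:A/C; 32:A/T; 39:A/T; 40:G/T.
p = 15/43 = 0.348837.
d = −0.75 · ln(1 − (4/3)·0.348837) = −0.75 · ln(0.534884) = −0.75 · (-0.625705) = 0.4693.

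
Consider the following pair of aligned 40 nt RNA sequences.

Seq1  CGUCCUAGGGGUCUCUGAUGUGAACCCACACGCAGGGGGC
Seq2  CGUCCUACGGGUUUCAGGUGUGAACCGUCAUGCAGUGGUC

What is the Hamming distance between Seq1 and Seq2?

9

The sequences differ at positions 8 (G/C), 13 (C/U), 16 (U/A), 18 (A/G), 27 (C/G), 28 (A/U), 31 (C/U), 36 (G/U), 39 (G/U).
That gives 9 mismatches out of 40 aligned sites, so the Hamming distance is 9.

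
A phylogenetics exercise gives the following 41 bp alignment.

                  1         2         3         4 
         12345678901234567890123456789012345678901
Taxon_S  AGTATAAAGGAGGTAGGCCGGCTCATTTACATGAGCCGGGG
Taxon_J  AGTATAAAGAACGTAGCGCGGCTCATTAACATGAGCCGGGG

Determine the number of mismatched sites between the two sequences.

5

Mismatches occur at site 10 (G→A), site 12 (G→C), site 17 (G→C), site 18 (C→G), site 28 (T→A).
That gives 5 mismatches out of 41 aligned sites, so the Hamming distance is 5.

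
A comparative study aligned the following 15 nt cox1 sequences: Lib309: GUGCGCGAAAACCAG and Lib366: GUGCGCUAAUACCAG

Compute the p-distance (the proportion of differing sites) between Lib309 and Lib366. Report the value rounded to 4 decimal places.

0.1333

Mismatches occur at site 7 (G/U), site 10 (A/U).
There are 2 differences over 15 sites, so p = 2/15 = 0.1333.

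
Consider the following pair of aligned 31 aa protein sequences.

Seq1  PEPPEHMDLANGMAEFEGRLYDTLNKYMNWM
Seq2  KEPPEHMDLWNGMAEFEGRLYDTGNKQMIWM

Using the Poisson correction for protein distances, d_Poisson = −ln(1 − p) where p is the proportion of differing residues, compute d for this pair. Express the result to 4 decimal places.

0.1759

Mismatches occur at site 1 (P/K), site 10 (A/W), site 24 (L/G), site 27 (Y/Q), site 29 (N/I).
p = 5/31 = 0.161290.
d = −ln(1 − 0.161290) = −ln(0.838710) = 0.1759.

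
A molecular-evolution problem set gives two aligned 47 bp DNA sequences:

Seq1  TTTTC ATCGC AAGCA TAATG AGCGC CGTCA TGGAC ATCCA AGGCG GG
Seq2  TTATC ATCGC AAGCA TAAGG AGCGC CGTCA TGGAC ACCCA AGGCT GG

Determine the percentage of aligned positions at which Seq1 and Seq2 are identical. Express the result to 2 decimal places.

The sequences differ at positions 3 (T/A), 19 (T/G), 37 (T/C), 45 (G/T).
43 of the 47 sites match, so the percent identity is 43/47 × 100 = 91.49%.

91.49%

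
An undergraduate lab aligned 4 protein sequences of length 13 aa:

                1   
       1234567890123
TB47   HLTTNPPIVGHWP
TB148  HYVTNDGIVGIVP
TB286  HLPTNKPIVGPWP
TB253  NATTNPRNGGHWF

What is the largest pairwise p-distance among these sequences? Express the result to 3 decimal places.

Pairwise Hamming distances:
  TB47 vs TB148: 6
  TB47 vs TB286: 3
  TB47 vs TB253: 6
  TB148 vs TB286: 6
  TB148 vs TB253: 10
  TB286 vs TB253: 9
The largest is 10 mismatches, between TB148 and TB253; p = 10/13 = 0.769.

0.769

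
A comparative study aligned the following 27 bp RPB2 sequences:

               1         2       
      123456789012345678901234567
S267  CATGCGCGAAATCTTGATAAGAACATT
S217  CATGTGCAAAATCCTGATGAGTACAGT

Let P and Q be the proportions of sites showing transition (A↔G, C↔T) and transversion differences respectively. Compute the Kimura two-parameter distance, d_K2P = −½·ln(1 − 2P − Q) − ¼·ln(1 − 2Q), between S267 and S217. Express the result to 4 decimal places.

The sequences differ at positions 5 (C/T, transition), 8 (G/A, transition), 14 (T/C, transition), 19 (A/G, transition), 22 (A/T, transversion), 26 (T/G, transversion).
Of the 6 differences, 4 transitions and 2 transversions over 27 sites: P = 4/27 = 0.148148, Q = 2/27 = 0.074074.
d = −0.5·ln(0.629630) − 0.25·ln(0.851852) = −0.5·(-0.462623) − 0.25·(-0.160342) = 0.2714.

0.2714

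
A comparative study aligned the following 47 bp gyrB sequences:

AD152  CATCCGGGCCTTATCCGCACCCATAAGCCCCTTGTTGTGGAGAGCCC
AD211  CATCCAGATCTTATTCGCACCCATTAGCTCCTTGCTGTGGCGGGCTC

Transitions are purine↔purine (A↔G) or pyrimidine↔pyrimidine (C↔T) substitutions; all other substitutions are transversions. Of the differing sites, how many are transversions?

Differing sites — 6:G/A (Ti); 8:G/A (Ti); 9:C/T (Ti); 15:C/T (Ti); 25:A/T (Tv); 29:C/T (Ti); 35:T/C (Ti); 41:A/C (Tv); 43:A/G (Ti); 46:C/T (Ti).
Of the 10 differences, 8 transitions and 2 transversions, so the answer is 2.

2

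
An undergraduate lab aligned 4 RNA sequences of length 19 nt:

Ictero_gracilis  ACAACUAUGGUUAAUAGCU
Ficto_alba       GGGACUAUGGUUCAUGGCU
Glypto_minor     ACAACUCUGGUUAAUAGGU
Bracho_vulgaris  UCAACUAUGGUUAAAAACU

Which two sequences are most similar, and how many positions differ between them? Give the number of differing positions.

Pairwise Hamming distances:
  Ictero_gracilis vs Ficto_alba: 5
  Ictero_gracilis vs Glypto_minor: 2
  Ictero_gracilis vs Bracho_vulgaris: 3
  Ficto_alba vs Glypto_minor: 7
  Ficto_alba vs Bracho_vulgaris: 7
  Glypto_minor vs Bracho_vulgaris: 5
The smallest is 2, between Ictero_gracilis and Glypto_minor.

2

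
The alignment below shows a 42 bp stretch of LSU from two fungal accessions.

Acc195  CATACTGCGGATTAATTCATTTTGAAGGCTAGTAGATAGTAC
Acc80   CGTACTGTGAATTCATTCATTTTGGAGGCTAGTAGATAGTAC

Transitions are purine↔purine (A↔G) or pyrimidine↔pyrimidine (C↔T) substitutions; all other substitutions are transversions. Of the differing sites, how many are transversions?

Mismatches occur at site 2 (A→G, transition), site 8 (C→T, transition), site 10 (G→A, transition), site 14 (A→C, transversion), site 25 (A→G, transition).
Of the 5 differences, 4 transitions and 1 transversion, so the answer is 1.

1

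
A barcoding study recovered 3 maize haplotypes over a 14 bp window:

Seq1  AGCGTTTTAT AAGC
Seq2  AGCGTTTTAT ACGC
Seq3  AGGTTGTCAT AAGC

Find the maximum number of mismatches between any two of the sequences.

Pairwise Hamming distances:
  Seq1 vs Seq2: 1
  Seq1 vs Seq3: 4
  Seq2 vs Seq3: 5
The largest is 5, between Seq2 and Seq3.

5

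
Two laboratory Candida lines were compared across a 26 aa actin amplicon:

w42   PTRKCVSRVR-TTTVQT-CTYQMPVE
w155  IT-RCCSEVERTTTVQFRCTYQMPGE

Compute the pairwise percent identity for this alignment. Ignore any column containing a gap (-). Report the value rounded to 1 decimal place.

69.6%

Excluding the 3 gap columns leaves 23 comparable sites.
The sequences differ at positions 1 (P/I), 4 (K/R), 6 (V/C), 8 (R/E), 10 (R/E), 17 (T/F), 25 (V/G).
16 of the 23 comparable sites match, so the percent identity is 16/23 × 100 = 69.6%.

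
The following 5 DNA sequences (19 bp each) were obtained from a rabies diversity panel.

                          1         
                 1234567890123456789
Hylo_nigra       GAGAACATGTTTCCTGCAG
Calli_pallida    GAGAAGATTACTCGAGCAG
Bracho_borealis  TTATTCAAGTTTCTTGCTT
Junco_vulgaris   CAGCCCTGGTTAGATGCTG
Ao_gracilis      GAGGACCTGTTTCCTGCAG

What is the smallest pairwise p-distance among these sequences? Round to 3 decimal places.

Pairwise Hamming distances:
  Hylo_nigra vs Calli_pallida: 6
  Hylo_nigra vs Bracho_borealis: 9
  Hylo_nigra vs Junco_vulgaris: 9
  Hylo_nigra vs Ao_gracilis: 2
  Calli_pallida vs Bracho_borealis: 14
  Calli_pallida vs Junco_vulgaris: 14
  Calli_pallida vs Ao_gracilis: 8
  Bracho_borealis vs Junco_vulgaris: 11
  Bracho_borealis vs Ao_gracilis: 10
  Junco_vulgaris vs Ao_gracilis: 9
The smallest is 2 mismatches, between Hylo_nigra and Ao_gracilis; p = 2/19 = 0.105.

0.105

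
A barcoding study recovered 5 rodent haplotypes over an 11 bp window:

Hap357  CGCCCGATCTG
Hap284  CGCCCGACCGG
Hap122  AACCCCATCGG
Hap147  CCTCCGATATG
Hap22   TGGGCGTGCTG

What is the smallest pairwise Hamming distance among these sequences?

2

Pairwise Hamming distances:
  Hap357 vs Hap284: 2
  Hap357 vs Hap122: 4
  Hap357 vs Hap147: 3
  Hap357 vs Hap22: 5
  Hap284 vs Hap122: 4
  Hap284 vs Hap147: 5
  Hap284 vs Hap22: 6
  Hap122 vs Hap147: 6
  Hap122 vs Hap22: 8
  Hap147 vs Hap22: 7
The smallest is 2, between Hap357 and Hap284.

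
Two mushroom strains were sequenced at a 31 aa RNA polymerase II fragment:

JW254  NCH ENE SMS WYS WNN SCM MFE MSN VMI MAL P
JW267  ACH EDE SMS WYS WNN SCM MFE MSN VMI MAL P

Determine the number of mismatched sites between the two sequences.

Differing sites — 1:N/A; 5:N/D.
That gives 2 mismatches out of 31 aligned sites, so the Hamming distance is 2.

2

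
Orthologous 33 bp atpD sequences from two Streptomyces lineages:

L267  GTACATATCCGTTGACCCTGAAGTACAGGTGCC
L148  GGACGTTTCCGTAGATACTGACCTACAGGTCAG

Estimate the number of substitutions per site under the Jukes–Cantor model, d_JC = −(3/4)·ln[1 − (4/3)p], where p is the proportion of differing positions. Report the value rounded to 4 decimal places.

0.4408

The sequences differ at positions 2 (T/G), 5 (A/G), 7 (A/T), 13 (T/A), 16 (C/T), 17 (C/A), 22 (A/C), 23 (G/C), 31 (G/C), 32 (C/A), 33 (C/G).
p = 11/33 = 0.333333.
d = −0.75 · ln(1 − (4/3)·0.333333) = −0.75 · ln(0.555556) = −0.75 · (-0.587786) = 0.4408.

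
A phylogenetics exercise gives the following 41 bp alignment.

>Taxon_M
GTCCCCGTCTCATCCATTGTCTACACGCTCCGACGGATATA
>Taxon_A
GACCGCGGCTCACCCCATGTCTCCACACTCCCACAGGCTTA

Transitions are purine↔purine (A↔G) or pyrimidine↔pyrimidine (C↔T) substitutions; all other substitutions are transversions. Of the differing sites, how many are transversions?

8

Mismatches occur at site 2 (T/A, transversion), site 5 (C/G, transversion), site 8 (T/G, transversion), site 13 (T/C, transition), site 16 (A/C, transversion), site 17 (T/A, transversion), site 23 (A/C, transversion), site 27 (G/A, transition), site 32 (G/C, transversion), site 35 (G/A, transition), site 37 (A/G, transition), site 38 (T/C, transition), site 39 (A/T, transversion).
Of the 13 differences, 5 transitions and 8 transversions, so the answer is 8.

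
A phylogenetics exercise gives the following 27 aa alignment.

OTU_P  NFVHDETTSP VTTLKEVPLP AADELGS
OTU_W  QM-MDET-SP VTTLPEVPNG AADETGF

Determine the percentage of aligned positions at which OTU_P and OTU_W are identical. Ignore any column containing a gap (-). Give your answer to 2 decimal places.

Excluding the 2 gap columns leaves 25 comparable sites.
The sequences differ at positions 1 (N/Q), 2 (F/M), 4 (H/M), 15 (K/P), 19 (L/N), 20 (P/G), 25 (L/T), 27 (S/F).
17 of the 25 comparable sites match, so the percent identity is 17/25 × 100 = 68.00%.

68.00%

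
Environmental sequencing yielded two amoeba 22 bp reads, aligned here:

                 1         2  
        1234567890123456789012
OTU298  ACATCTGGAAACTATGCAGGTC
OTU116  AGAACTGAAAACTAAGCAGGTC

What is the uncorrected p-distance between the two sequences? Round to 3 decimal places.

Mismatches occur at site 2 (C↔G), site 4 (T↔A), site 8 (G↔A), site 15 (T↔A).
There are 4 differences over 22 sites, so p = 4/22 = 0.182.

0.182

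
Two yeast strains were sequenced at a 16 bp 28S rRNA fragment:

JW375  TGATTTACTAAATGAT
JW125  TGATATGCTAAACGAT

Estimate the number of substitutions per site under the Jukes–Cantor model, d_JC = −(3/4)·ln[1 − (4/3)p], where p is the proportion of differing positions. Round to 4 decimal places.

Differing sites — 5:T/A; 7:A/G; 13:T/C.
p = 3/16 = 0.187500.
d = −0.75 · ln(1 − (4/3)·0.187500) = −0.75 · ln(0.750000) = −0.75 · (-0.287682) = 0.2158.

0.2158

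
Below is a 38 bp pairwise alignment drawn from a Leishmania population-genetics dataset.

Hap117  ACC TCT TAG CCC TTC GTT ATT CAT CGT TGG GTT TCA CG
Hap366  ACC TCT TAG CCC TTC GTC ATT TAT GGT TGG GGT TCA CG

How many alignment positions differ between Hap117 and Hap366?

The sequences differ at positions 18 (T/C), 22 (C/T), 25 (C/G), 32 (T/G).
That gives 4 mismatches out of 38 aligned sites, so the Hamming distance is 4.

4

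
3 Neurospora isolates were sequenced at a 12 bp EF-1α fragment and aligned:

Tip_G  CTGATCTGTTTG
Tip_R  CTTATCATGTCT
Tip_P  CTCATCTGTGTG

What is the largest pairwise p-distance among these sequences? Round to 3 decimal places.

Pairwise Hamming distances:
  Tip_G vs Tip_R: 6
  Tip_G vs Tip_P: 2
  Tip_R vs Tip_P: 7
The largest is 7 mismatches, between Tip_R and Tip_P; p = 7/12 = 0.583.

0.583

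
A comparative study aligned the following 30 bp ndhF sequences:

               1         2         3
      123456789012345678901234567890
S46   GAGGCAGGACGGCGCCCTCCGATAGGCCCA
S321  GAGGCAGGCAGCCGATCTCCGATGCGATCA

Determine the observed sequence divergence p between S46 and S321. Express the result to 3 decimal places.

0.300

The sequences differ at positions 9 (A/C), 10 (C/A), 12 (G/C), 15 (C/A), 16 (C/T), 24 (A/G), 25 (G/C), 27 (C/A), 28 (C/T).
There are 9 differences over 30 sites, so p = 9/30 = 0.300.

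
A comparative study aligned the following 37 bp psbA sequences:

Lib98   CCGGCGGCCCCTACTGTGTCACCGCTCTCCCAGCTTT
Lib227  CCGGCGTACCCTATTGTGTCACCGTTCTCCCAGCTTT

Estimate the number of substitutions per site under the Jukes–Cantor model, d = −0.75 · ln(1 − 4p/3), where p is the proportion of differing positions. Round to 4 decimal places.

0.1167

Differing sites — 7:G/T; 8:C/A; 14:C/T; 25:C/T.
p = 4/37 = 0.108108.
d = −0.75 · ln(1 − (4/3)·0.108108) = −0.75 · ln(0.855856) = −0.75 · (-0.155653) = 0.1167.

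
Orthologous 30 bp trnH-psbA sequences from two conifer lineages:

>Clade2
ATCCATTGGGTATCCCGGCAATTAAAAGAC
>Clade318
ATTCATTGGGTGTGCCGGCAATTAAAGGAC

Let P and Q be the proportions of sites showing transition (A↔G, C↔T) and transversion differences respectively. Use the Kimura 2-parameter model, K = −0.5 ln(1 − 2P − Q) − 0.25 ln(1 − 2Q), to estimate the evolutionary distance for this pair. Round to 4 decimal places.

0.1501

The sequences differ at positions 3 (C/T, transition), 12 (A/G, transition), 14 (C/G, transversion), 27 (A/G, transition).
Of the 4 differences, 3 transitions and 1 transversion over 30 sites: P = 3/30 = 0.100000, Q = 1/30 = 0.033333.
d = −0.5·ln(0.766667) − 0.25·ln(0.933334) = −0.5·(-0.265703) − 0.25·(-0.068992) = 0.1501.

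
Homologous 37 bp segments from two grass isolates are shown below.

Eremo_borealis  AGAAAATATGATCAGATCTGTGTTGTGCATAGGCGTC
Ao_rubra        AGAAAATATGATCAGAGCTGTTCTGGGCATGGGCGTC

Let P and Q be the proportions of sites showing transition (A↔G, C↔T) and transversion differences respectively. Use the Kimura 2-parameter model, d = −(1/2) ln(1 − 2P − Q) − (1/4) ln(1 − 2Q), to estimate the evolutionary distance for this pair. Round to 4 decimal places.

Differing sites — 17:T/G (Tv); 22:G/T (Tv); 23:T/C (Ti); 26:T/G (Tv); 31:A/G (Ti).
Of the 5 differences, 2 transitions and 3 transversions over 37 sites: P = 2/37 = 0.054054, Q = 3/37 = 0.081081.
d = −0.5·ln(0.810811) − 0.25·ln(0.837838) = −0.5·(-0.209720) − 0.25·(-0.176931) = 0.1491.

0.1491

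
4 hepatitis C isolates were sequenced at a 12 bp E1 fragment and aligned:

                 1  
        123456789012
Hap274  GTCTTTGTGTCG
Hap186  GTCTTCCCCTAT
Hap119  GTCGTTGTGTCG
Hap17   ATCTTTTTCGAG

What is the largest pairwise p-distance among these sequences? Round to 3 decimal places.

0.583

Pairwise Hamming distances:
  Hap274 vs Hap186: 6
  Hap274 vs Hap119: 1
  Hap274 vs Hap17: 5
  Hap186 vs Hap119: 7
  Hap186 vs Hap17: 6
  Hap119 vs Hap17: 6
The largest is 7 mismatches, between Hap186 and Hap119; p = 7/12 = 0.583.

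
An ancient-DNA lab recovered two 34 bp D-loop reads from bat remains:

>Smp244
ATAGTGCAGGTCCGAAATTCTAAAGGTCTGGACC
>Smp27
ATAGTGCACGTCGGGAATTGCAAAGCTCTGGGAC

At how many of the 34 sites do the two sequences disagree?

The sequences differ at positions 9 (G/C), 13 (C/G), 15 (A/G), 20 (C/G), 21 (T/C), 26 (G/C), 32 (A/G), 33 (C/A).
That gives 8 mismatches out of 34 aligned sites, so the Hamming distance is 8.

8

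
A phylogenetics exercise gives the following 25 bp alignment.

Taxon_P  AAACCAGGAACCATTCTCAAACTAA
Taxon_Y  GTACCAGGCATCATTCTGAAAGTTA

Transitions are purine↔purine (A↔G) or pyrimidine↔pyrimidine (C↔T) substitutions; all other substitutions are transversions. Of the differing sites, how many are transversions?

5

The sequences differ at positions 1 (A/G, transition), 2 (A/T, transversion), 9 (A/C, transversion), 11 (C/T, transition), 18 (C/G, transversion), 22 (C/G, transversion), 24 (A/T, transversion).
Of the 7 differences, 2 transitions and 5 transversions, so the answer is 5.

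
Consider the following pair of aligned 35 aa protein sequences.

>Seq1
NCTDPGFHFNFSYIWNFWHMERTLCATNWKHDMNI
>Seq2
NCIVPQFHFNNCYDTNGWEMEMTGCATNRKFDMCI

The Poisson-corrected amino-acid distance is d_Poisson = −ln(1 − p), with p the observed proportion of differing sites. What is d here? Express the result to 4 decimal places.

0.5108

Differing sites — 3:T/I; 4:D/V; 6:G/Q; 11:F/N; 12:S/C; 14:I/D; 15:W/T; 17:F/G; 19:H/E; 22:R/M; 24:L/G; 29:W/R; 31:H/F; 34:N/C.
p = 14/35 = 0.400000.
d = −ln(1 − 0.400000) = −ln(0.600000) = 0.5108.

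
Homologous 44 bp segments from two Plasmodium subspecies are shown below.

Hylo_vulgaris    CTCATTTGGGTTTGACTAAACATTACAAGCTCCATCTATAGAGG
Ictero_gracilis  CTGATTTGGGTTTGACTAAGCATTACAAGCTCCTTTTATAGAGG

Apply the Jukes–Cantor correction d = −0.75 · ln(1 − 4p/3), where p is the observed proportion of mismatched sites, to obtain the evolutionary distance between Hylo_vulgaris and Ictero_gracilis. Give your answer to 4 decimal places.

0.0969

Mismatches occur at site 3 (C/G), site 20 (A/G), site 34 (A/T), site 36 (C/T).
p = 4/44 = 0.090909.
d = −0.75 · ln(1 − (4/3)·0.090909) = −0.75 · ln(0.878788) = −0.75 · (-0.129212) = 0.0969.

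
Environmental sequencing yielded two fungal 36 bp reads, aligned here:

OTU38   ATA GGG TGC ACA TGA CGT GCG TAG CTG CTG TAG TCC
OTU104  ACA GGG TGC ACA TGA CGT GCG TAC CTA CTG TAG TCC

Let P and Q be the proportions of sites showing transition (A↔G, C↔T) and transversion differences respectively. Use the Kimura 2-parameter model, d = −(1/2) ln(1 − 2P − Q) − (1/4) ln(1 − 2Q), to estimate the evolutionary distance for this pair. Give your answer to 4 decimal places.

0.0891

The sequences differ at positions 2 (T/C, transition), 24 (G/C, transversion), 27 (G/A, transition).
Of the 3 differences, 2 transitions and 1 transversion over 36 sites: P = 2/36 = 0.055556, Q = 1/36 = 0.027778.
d = −0.5·ln(0.861110) − 0.25·ln(0.944444) = −0.5·(-0.149533) − 0.25·(-0.057159) = 0.0891.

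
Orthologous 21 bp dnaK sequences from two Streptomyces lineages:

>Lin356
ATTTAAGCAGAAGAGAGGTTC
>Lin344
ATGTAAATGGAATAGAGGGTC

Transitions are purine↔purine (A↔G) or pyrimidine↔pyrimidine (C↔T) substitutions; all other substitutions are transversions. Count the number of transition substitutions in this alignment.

3

Differing sites — 3:T/G (Tv); 7:G/A (Ti); 8:C/T (Ti); 9:A/G (Ti); 13:G/T (Tv); 19:T/G (Tv).
Of the 6 differences, 3 transitions and 3 transversions, so the answer is 3.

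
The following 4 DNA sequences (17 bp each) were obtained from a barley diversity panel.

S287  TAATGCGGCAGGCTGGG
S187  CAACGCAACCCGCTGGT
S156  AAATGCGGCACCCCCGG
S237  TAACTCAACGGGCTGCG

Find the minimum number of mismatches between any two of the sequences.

5

Pairwise Hamming distances:
  S287 vs S187: 7
  S287 vs S156: 5
  S287 vs S237: 6
  S187 vs S156: 9
  S187 vs S237: 6
  S156 vs S237: 11
The smallest is 5, between S287 and S156.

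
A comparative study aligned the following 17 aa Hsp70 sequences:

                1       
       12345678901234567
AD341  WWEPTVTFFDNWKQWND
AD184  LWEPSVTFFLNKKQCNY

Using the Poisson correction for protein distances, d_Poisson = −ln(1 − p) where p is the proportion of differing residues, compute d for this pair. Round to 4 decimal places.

Mismatches occur at site 1 (W→L), site 5 (T→S), site 10 (D→L), site 12 (W→K), site 15 (W→C), site 17 (D→Y).
p = 6/17 = 0.352941.
d = −ln(1 − 0.352941) = −ln(0.647059) = 0.4353.

0.4353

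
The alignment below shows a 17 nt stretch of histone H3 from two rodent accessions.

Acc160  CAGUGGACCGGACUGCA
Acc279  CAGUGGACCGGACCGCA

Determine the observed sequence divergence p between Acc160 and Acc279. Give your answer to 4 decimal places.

Differing sites — 14:U/C.
There are 1 differences over 17 sites, so p = 1/17 = 0.0588.

0.0588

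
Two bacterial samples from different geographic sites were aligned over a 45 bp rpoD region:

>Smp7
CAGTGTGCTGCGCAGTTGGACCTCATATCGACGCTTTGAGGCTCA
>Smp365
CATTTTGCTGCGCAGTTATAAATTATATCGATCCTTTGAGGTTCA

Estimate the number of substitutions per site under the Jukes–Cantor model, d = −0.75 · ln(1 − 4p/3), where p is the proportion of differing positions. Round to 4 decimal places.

0.2635

Differing sites — 3:G/T; 5:G/T; 18:G/A; 19:G/T; 21:C/A; 22:C/A; 24:C/T; 32:C/T; 33:G/C; 42:C/T.
p = 10/45 = 0.222222.
d = −0.75 · ln(1 − (4/3)·0.222222) = −0.75 · ln(0.703704) = −0.75 · (-0.351397) = 0.2635.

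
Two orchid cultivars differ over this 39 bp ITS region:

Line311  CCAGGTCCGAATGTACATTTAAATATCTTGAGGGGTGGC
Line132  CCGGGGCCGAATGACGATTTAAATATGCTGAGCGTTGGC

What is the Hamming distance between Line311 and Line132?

The sequences differ at positions 3 (A/G), 6 (T/G), 14 (T/A), 15 (A/C), 16 (C/G), 27 (C/G), 28 (T/C), 33 (G/C), 35 (G/T).
That gives 9 mismatches out of 39 aligned sites, so the Hamming distance is 9.

9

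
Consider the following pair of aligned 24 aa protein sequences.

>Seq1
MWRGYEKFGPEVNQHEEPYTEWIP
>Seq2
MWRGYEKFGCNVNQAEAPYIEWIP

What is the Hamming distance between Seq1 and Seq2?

5

Differing sites — 10:P/C; 11:E/N; 15:H/A; 17:E/A; 20:T/I.
That gives 5 mismatches out of 24 aligned sites, so the Hamming distance is 5.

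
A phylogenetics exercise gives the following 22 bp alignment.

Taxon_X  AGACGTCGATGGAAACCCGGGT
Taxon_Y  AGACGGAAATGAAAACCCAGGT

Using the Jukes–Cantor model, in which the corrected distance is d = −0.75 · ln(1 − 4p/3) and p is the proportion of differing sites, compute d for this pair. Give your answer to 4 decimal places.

Mismatches occur at site 6 (T↔G), site 7 (C↔A), site 8 (G↔A), site 12 (G↔A), site 19 (G↔A).
p = 5/22 = 0.227273.
d = −0.75 · ln(1 − (4/3)·0.227273) = −0.75 · ln(0.696969) = −0.75 · (-0.361014) = 0.2708.

0.2708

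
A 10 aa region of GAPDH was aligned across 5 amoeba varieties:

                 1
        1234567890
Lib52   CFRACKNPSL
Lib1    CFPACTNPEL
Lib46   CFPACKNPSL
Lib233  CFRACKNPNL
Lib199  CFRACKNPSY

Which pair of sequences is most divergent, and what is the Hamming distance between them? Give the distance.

Pairwise Hamming distances:
  Lib52 vs Lib1: 3
  Lib52 vs Lib46: 1
  Lib52 vs Lib233: 1
  Lib52 vs Lib199: 1
  Lib1 vs Lib46: 2
  Lib1 vs Lib233: 3
  Lib1 vs Lib199: 4
  Lib46 vs Lib233: 2
  Lib46 vs Lib199: 2
  Lib233 vs Lib199: 2
The largest is 4, between Lib1 and Lib199.

4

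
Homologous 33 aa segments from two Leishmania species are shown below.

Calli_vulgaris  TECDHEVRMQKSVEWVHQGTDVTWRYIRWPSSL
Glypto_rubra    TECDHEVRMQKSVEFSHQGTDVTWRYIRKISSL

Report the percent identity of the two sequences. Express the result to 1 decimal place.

The sequences differ at positions 15 (W/F), 16 (V/S), 29 (W/K), 30 (P/I).
29 of the 33 sites match, so the percent identity is 29/33 × 100 = 87.9%.

87.9%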